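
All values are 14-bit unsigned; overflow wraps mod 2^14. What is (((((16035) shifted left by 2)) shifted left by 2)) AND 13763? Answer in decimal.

16035 = 11111010100011
→ shifted left by 2 (mod 2^14) → 11101010001100 = 14988
→ shifted left by 2 (mod 2^14) → 10101000110000 = 10800
13763 = 11010111000011
→ AND → 10000000000000 = 8192

8192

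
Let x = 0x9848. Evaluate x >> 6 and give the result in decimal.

0x9848 = 1001100001001000
shift right by 6 → 0000001001100001 = 609
(equivalently, floor(38984 / 64))

609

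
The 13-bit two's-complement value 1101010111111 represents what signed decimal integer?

pattern = 1101010111111 (MSB is 1 ⇒ negative)
Invert: 0010101000000, add 1 → 0010101000001 = 1345, so the value is -1345.
(Equivalently: 6847 - 2^13 = 6847 - 8192 = -1345.)

-1345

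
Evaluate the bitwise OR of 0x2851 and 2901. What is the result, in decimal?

0x2851 = 10100001010001
2901 = 00101101010101
 OR → 10101101010101 = 11093

11093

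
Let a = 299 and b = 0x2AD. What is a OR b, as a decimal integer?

299 = 0100101011
0x2AD = 1010101101
 OR → 1110101111 = 943

943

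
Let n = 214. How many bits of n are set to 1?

5

214 = 11010110
Count the 1s: 1 + 1 + 1 + 1 + 1 = 5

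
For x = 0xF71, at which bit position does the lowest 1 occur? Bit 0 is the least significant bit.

0

0xF71 = 111101110001
Trailing zeros: 0, so the lowest set bit is bit 0 (value 1).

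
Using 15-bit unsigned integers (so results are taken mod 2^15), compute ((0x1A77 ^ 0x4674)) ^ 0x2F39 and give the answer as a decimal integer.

0x1A77 = 001101001110111
0x4674 = 100011001110100
→ ^ → 101110000000011 = 23555
0x2F39 = 010111100111001
→ ^ → 111001100111010 = 29498

29498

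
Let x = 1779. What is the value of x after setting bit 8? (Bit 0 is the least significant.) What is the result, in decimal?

2035

x = 11011110011
bit 8 is currently 0; set it via x | (1 << 8) = x | 256
→ 11111110011 = 2035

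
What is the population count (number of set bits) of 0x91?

3

0x91 = 10010001
Count the 1s: 1 + 1 + 1 = 3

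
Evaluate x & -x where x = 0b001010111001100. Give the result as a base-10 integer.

x = 1010111001100 = 5580
-x (two's complement) = …0101000110100
AND   = 0000000000100 = 4
(x & -x isolates the lowest set bit of x.)

4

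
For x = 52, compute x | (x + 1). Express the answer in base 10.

53

x = 110100 = 52
x + 1 = 110101
OR    = 110101 = 53
(x | (x + 1) sets the lowest cleared bit.)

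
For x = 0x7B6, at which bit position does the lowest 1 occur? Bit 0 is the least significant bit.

1

0x7B6 = 11110110110
Trailing zeros: 1, so the lowest set bit is bit 1 (value 2).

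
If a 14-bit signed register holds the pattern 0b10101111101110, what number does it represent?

pattern = 10101111101110 (MSB is 1 ⇒ negative)
Invert: 01010000010001, add 1 → 01010000010010 = 5138, so the value is -5138.
(Equivalently: 11246 - 2^14 = 11246 - 16384 = -5138.)

-5138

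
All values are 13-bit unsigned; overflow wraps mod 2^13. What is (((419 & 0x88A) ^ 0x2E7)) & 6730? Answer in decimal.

576

419 = 0000110100011
0x88A = 0100010001010
→ & → 0000010000010 = 130
0x2E7 = 0001011100111
→ ^ → 0001001100101 = 613
6730 = 1101001001010
→ & → 0001001000000 = 576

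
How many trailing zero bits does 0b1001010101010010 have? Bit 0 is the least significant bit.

1

0b1001010101010010 = 1001010101010010
Trailing zeros: 1, so the lowest set bit is bit 1 (value 2).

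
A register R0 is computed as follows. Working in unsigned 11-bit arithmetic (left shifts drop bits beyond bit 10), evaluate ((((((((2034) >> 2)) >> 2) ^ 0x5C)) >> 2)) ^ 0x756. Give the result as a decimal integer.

2034 = 11111110010
→ >> 2 → 00111111100 = 508
→ >> 2 → 00001111111 = 127
0x5C = 00001011100
→ ^ → 00000100011 = 35
→ >> 2 → 00000001000 = 8
0x756 = 11101010110
→ ^ → 11101011110 = 1886

1886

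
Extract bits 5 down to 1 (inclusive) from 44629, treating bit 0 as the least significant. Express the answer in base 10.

10

v = 1010111001010101
Shift right by 1: 101011100101010
Mask low 5 bits: 01010 = 10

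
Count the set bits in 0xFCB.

0xFCB = 111111001011
Count the 1s: 1 + 1 + 1 + 1 + 1 + 1 + 1 + 1 + 1 = 9

9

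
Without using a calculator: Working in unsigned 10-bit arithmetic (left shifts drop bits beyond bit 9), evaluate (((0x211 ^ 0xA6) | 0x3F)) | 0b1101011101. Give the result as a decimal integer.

0x211 = 1000010001
0xA6 = 0010100110
→ ^ → 1010110111 = 695
0x3F = 0000111111
→ | → 1010111111 = 703
0b1101011101 = 1101011101
→ | → 1111111111 = 1023

1023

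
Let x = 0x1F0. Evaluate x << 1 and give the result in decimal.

992

0x1F0 = 0111110000
shift left by 1 → 1111100000 = 992
(equivalently, 496 × 2^1 = 496 × 2)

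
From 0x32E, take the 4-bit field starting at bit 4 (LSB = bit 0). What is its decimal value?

v = 1100101110
Shift right by 4: 110010
Mask low 4 bits: 0010 = 2

2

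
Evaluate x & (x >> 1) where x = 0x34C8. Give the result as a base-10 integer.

4160

x = 11010011001000 = 13512
x>>1 = 01101001100100
AND  = 01000001000000 = 4160
(x & (x >> 1) has a 1 wherever x has two consecutive 1 bits.)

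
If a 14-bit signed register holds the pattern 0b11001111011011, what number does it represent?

pattern = 11001111011011 (MSB is 1 ⇒ negative)
Invert: 00110000100100, add 1 → 00110000100101 = 3109, so the value is -3109.
(Equivalently: 13275 - 2^14 = 13275 - 16384 = -3109.)

-3109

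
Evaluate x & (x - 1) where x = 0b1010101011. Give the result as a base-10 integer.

x = 1010101011 = 683
x - 1 = 1010101010
AND   = 1010101010 = 682
(x & (x - 1) clears the lowest set bit of x.)

682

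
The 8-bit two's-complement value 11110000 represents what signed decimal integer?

pattern = 11110000 (MSB is 1 ⇒ negative)
Invert: 00001111, add 1 → 00010000 = 16, so the value is -16.
(Equivalently: 240 - 2^8 = 240 - 256 = -16.)

-16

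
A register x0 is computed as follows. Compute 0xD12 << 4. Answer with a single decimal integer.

0xD12 = 0000110100010010
shift left by 4 → 1101000100100000 = 53536
(equivalently, 3346 × 2^4 = 3346 × 16)

53536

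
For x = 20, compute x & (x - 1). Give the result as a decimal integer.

16

x = 10100 = 20
x - 1 = 10011
AND   = 10000 = 16
(x & (x - 1) clears the lowest set bit of x.)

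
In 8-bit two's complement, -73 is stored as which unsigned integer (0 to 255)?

73 in 8 bits: 01001001
Invert: 10110110
Add 1:  10110111 = 183
(Check: 2^8 - 73 = 256 - 73 = 183.)

183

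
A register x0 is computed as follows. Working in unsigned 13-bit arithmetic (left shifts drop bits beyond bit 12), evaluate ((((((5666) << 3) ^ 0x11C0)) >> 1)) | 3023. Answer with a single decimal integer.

3055

5666 = 1011000100010
→ << 3 (mod 2^13) → 1000100010000 = 4368
0x11C0 = 1000111000000
→ ^ → 0000011010000 = 208
→ >> 1 → 0000001101000 = 104
3023 = 0101111001111
→ | → 0101111101111 = 3055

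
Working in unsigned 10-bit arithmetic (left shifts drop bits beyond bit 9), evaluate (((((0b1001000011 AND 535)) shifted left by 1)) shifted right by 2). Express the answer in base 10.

0b1001000011 = 1001000011
535 = 1000010111
→ AND → 1000000011 = 515
→ shifted left by 1 (mod 2^10) → 0000000110 = 6
→ shifted right by 2 → 0000000001 = 1

1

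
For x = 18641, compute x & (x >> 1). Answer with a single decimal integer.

64

x = 100100011010001 = 18641
x>>1 = 010010001101000
AND  = 000000001000000 = 64
(x & (x >> 1) has a 1 wherever x has two consecutive 1 bits.)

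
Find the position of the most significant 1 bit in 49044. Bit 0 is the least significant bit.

49044 = 1011111110010100
The topmost 1 is at position 15 (since 2^15 = 32768 ≤ 49044 < 65536).

15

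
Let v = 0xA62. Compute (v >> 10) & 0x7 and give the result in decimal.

v = 0101001100010
Shift right by 10: 010
Mask low 3 bits: 010 = 2

2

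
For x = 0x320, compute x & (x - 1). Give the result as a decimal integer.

768

x = 1100100000 = 800
x - 1 = 1100011111
AND   = 1100000000 = 768
(x & (x - 1) clears the lowest set bit of x.)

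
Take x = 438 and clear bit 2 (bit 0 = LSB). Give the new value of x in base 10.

x = 00110110110
bit 2 is currently 1; clear it via x & ~(1 << 2) = x & ~4
→ 00110110010 = 434

434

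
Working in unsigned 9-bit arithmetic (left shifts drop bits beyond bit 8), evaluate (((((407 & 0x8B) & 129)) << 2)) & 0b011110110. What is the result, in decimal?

4

407 = 110010111
0x8B = 010001011
→ & → 010000011 = 131
129 = 010000001
→ & → 010000001 = 129
→ << 2 (mod 2^9) → 000000100 = 4
0b011110110 = 011110110
→ & → 000000100 = 4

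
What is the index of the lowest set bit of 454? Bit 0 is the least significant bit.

1

454 = 111000110
Trailing zeros: 1, so the lowest set bit is bit 1 (value 2).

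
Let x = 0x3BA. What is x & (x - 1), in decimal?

952

x = 1110111010 = 954
x - 1 = 1110111001
AND   = 1110111000 = 952
(x & (x - 1) clears the lowest set bit of x.)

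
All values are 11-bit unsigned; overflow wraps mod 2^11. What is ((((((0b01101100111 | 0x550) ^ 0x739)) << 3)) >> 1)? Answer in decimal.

0b01101100111 = 01101100111
0x550 = 10101010000
→ | → 11101110111 = 1911
0x739 = 11100111001
→ ^ → 00001001110 = 78
→ << 3 (mod 2^11) → 01001110000 = 624
→ >> 1 → 00100111000 = 312

312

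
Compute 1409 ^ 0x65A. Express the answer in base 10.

1409 = 10110000001
0x65A = 11001011010
XOR → 01111011011 = 987

987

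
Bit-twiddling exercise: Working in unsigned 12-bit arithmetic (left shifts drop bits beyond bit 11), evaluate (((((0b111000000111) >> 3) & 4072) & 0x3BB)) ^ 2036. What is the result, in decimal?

1652

0b111000000111 = 111000000111
→ >> 3 → 000111000000 = 448
4072 = 111111101000
→ & → 000111000000 = 448
0x3BB = 001110111011
→ & → 000110000000 = 384
2036 = 011111110100
→ ^ → 011001110100 = 1652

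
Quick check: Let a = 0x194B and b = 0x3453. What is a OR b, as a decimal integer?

0x194B = 01100101001011
0x3453 = 11010001010011
 OR → 11110101011011 = 15707

15707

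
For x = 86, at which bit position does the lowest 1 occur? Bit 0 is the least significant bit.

86 = 1010110
Trailing zeros: 1, so the lowest set bit is bit 1 (value 2).

1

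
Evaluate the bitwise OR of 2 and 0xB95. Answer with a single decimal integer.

2967

2 = 000000000010
0xB95 = 101110010101
 OR → 101110010111 = 2967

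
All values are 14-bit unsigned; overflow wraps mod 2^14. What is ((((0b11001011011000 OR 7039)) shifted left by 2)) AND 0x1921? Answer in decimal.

0b11001011011000 = 11001011011000
7039 = 01101101111111
→ OR → 11101111111111 = 15359
→ shifted left by 2 (mod 2^14) → 10111111111100 = 12284
0x1921 = 01100100100001
→ AND → 00100100100000 = 2336

2336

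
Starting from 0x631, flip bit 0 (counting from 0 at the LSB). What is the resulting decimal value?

x = 011000110001
bit 0 is currently 1; toggle it via x ^ (1 << 0) = x ^ 1
→ 011000110000 = 1584

1584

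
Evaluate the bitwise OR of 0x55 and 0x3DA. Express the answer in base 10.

991

0x55 = 0001010101
0x3DA = 1111011010
 OR → 1111011111 = 991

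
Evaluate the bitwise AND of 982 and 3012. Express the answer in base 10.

964

982 = 001111010110
3012 = 101111000100
AND → 001111000100 = 964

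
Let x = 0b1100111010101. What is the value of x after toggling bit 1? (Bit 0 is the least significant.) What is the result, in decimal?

x = 1100111010101
bit 1 is currently 0; toggle it via x ^ (1 << 1) = x ^ 2
→ 1100111010111 = 6615

6615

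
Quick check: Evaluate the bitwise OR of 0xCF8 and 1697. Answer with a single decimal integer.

3833

0xCF8 = 110011111000
1697 = 011010100001
 OR → 111011111001 = 3833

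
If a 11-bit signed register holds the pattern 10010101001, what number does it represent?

-855

pattern = 10010101001 (MSB is 1 ⇒ negative)
Invert: 01101010110, add 1 → 01101010111 = 855, so the value is -855.
(Equivalently: 1193 - 2^11 = 1193 - 2048 = -855.)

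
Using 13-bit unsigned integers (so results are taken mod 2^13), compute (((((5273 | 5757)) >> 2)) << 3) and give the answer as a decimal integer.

3576

5273 = 1010010011001
5757 = 1011001111101
→ | → 1011011111101 = 5885
→ >> 2 → 0010110111111 = 1471
→ << 3 (mod 2^13) → 0110111111000 = 3576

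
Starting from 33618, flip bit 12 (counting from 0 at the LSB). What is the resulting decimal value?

37714

x = 1000001101010010
bit 12 is currently 0; toggle it via x ^ (1 << 12) = x ^ 4096
→ 1001001101010010 = 37714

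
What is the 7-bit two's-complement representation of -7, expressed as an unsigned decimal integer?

121

7 in 7 bits: 0000111
Invert: 1111000
Add 1:  1111001 = 121
(Check: 2^7 - 7 = 128 - 7 = 121.)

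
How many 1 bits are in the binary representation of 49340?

7

49340 = 1100000010111100
Count the 1s: 1 + 1 + 1 + 1 + 1 + 1 + 1 = 7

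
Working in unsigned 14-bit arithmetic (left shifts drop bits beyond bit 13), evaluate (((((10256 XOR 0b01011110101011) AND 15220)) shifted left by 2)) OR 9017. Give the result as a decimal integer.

10256 = 10100000010000
0b01011110101011 = 01011110101011
→ XOR → 11111110111011 = 16315
15220 = 11101101110100
→ AND → 11101100110000 = 15152
→ shifted left by 2 (mod 2^14) → 10110011000000 = 11456
9017 = 10001100111001
→ OR → 10111111111001 = 12281

12281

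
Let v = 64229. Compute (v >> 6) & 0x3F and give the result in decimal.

43

v = 1111101011100101
Shift right by 6: 1111101011
Mask low 6 bits: 101011 = 43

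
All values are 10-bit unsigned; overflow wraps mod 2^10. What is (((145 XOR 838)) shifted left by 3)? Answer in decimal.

145 = 0010010001
838 = 1101000110
→ XOR → 1111010111 = 983
→ shifted left by 3 (mod 2^10) → 1010111000 = 696

696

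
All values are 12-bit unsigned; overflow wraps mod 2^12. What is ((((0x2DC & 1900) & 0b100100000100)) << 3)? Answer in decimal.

0x2DC = 001011011100
1900 = 011101101100
→ & → 001001001100 = 588
0b100100000100 = 100100000100
→ & → 000000000100 = 4
→ << 3 (mod 2^12) → 000000100000 = 32

32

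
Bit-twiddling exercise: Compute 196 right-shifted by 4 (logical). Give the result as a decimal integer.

12

196 = 11000100
shift right by 4 → 00001100 = 12
(equivalently, floor(196 / 16))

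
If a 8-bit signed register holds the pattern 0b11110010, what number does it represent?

pattern = 11110010 (MSB is 1 ⇒ negative)
Invert: 00001101, add 1 → 00001110 = 14, so the value is -14.
(Equivalently: 242 - 2^8 = 242 - 256 = -14.)

-14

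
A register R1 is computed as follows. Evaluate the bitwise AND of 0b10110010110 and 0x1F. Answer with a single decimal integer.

a = 10110010110
0x1F = 00000011111
AND → 00000010110 = 22

22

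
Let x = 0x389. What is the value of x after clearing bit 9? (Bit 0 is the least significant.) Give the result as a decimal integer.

x = 01110001001
bit 9 is currently 1; clear it via x & ~(1 << 9) = x & ~512
→ 00110001001 = 393

393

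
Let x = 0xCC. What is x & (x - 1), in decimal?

x = 11001100 = 204
x - 1 = 11001011
AND   = 11001000 = 200
(x & (x - 1) clears the lowest set bit of x.)

200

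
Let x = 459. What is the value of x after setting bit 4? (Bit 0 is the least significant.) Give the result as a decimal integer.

475

x = 111001011
bit 4 is currently 0; set it via x | (1 << 4) = x | 16
→ 111011011 = 475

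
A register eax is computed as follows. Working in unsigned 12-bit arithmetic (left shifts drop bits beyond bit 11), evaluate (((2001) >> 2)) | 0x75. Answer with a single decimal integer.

501

2001 = 011111010001
→ >> 2 → 000111110100 = 500
0x75 = 000001110101
→ | → 000111110101 = 501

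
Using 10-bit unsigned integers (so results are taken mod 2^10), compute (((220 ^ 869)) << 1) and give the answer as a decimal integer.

882

220 = 0011011100
869 = 1101100101
→ ^ → 1110111001 = 953
→ << 1 (mod 2^10) → 1101110010 = 882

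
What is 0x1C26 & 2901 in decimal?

2052

0x1C26 = 1110000100110
2901 = 0101101010101
AND → 0100000000100 = 2052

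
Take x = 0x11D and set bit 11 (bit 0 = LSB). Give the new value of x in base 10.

2333

x = 000100011101
bit 11 is currently 0; set it via x | (1 << 11) = x | 2048
→ 100100011101 = 2333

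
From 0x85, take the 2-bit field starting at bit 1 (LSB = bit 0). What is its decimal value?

2

v = 0000010000101
Shift right by 1: 000001000010
Mask low 2 bits: 10 = 2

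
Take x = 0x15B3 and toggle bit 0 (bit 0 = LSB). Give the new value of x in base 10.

5554

x = 1010110110011
bit 0 is currently 1; toggle it via x ^ (1 << 0) = x ^ 1
→ 1010110110010 = 5554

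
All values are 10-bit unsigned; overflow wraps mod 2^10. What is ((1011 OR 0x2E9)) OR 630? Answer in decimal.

1023

1011 = 1111110011
0x2E9 = 1011101001
→ OR → 1111111011 = 1019
630 = 1001110110
→ OR → 1111111111 = 1023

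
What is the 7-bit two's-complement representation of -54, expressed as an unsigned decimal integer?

54 in 7 bits: 0110110
Invert: 1001001
Add 1:  1001010 = 74
(Check: 2^7 - 54 = 128 - 54 = 74.)

74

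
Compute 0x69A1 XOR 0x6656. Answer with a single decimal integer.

4087

0x69A1 = 110100110100001
0x6656 = 110011001010110
XOR → 000111111110111 = 4087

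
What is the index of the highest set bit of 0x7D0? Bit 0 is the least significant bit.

10

0x7D0 = 11111010000
The topmost 1 is at position 10 (since 2^10 = 1024 ≤ 2000 < 2048).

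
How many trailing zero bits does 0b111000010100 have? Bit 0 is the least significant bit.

2

0b111000010100 = 111000010100
Trailing zeros: 2, so the lowest set bit is bit 2 (value 4).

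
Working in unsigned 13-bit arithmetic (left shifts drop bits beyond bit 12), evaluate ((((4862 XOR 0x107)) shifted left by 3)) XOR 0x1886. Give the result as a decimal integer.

1870

4862 = 1001011111110
0x107 = 0000100000111
→ XOR → 1001111111001 = 5113
→ shifted left by 3 (mod 2^13) → 1111111001000 = 8136
0x1886 = 1100010000110
→ XOR → 0011101001110 = 1870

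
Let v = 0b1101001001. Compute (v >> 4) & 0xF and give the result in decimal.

v = 1101001001
Shift right by 4: 110100
Mask low 4 bits: 0100 = 4

4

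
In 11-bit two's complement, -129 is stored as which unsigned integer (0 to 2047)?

1919

129 in 11 bits: 00010000001
Invert: 11101111110
Add 1:  11101111111 = 1919
(Check: 2^11 - 129 = 2048 - 129 = 1919.)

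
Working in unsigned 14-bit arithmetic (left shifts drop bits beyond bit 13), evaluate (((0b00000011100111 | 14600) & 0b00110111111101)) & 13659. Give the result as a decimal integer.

329

0b00000011100111 = 00000011100111
14600 = 11100100001000
→ | → 11100111101111 = 14831
0b00110111111101 = 00110111111101
→ & → 00100111101101 = 2541
13659 = 11010101011011
→ & → 00000101001001 = 329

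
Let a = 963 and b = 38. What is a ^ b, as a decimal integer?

963 = 1111000011
38 = 0000100110
XOR → 1111100101 = 997

997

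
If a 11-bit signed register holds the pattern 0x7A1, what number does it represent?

-95

pattern = 11110100001 (MSB is 1 ⇒ negative)
Invert: 00001011110, add 1 → 00001011111 = 95, so the value is -95.
(Equivalently: 1953 - 2^11 = 1953 - 2048 = -95.)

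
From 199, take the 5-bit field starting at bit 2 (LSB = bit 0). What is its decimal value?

v = 11000111
Shift right by 2: 110001
Mask low 5 bits: 10001 = 17

17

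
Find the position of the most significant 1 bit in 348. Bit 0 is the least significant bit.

348 = 101011100
The topmost 1 is at position 8 (since 2^8 = 256 ≤ 348 < 512).

8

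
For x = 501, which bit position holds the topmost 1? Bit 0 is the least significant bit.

501 = 111110101
The topmost 1 is at position 8 (since 2^8 = 256 ≤ 501 < 512).

8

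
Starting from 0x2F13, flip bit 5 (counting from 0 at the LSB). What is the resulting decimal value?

12083

x = 10111100010011
bit 5 is currently 0; toggle it via x ^ (1 << 5) = x ^ 32
→ 10111100110011 = 12083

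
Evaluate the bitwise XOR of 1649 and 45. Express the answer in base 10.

1628

1649 = 11001110001
45 = 00000101101
XOR → 11001011100 = 1628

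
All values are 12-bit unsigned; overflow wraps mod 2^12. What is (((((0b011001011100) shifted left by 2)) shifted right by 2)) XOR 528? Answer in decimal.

76

0b011001011100 = 011001011100
→ shifted left by 2 (mod 2^12) → 100101110000 = 2416
→ shifted right by 2 → 001001011100 = 604
528 = 001000010000
→ XOR → 000001001100 = 76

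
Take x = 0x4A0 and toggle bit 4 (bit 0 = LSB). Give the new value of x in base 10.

1200

x = 10010100000
bit 4 is currently 0; toggle it via x ^ (1 << 4) = x ^ 16
→ 10010110000 = 1200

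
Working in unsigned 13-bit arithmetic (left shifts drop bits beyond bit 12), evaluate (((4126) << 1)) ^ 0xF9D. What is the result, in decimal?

4001

4126 = 1000000011110
→ << 1 (mod 2^13) → 0000000111100 = 60
0xF9D = 0111110011101
→ ^ → 0111110100001 = 4001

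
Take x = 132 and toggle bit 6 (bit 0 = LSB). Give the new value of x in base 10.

x = 0010000100
bit 6 is currently 0; toggle it via x ^ (1 << 6) = x ^ 64
→ 0011000100 = 196

196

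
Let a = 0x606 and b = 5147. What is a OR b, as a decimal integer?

0x606 = 0011000000110
5147 = 1010000011011
 OR → 1011000011111 = 5663

5663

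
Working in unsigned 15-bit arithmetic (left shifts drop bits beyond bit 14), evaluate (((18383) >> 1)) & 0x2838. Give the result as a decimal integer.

18383 = 100011111001111
→ >> 1 → 010001111100111 = 9191
0x2838 = 010100000111000
→ & → 010000000100000 = 8224

8224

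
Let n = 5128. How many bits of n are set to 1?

3

5128 = 1010000001000
Count the 1s: 1 + 1 + 1 = 3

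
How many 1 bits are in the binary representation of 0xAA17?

0xAA17 = 1010101000010111
Count the 1s: 1 + 1 + 1 + 1 + 1 + 1 + 1 + 1 = 8

8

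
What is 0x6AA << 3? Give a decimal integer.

0x6AA = 00011010101010
shift left by 3 → 11010101010000 = 13648
(equivalently, 1706 × 2^3 = 1706 × 8)

13648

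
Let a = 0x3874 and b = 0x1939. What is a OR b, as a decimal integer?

0x3874 = 11100001110100
0x1939 = 01100100111001
 OR → 11100101111101 = 14717

14717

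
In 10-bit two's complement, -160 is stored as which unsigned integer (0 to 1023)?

160 in 10 bits: 0010100000
Invert: 1101011111
Add 1:  1101100000 = 864
(Check: 2^10 - 160 = 1024 - 160 = 864.)

864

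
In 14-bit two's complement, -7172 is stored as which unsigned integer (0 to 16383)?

9212

7172 in 14 bits: 01110000000100
Invert: 10001111111011
Add 1:  10001111111100 = 9212
(Check: 2^14 - 7172 = 16384 - 7172 = 9212.)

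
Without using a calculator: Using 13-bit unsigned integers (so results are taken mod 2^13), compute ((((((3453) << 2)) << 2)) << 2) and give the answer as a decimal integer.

3453 = 0110101111101
→ << 2 (mod 2^13) → 1010111110100 = 5620
→ << 2 (mod 2^13) → 1011111010000 = 6096
→ << 2 (mod 2^13) → 1111101000000 = 8000

8000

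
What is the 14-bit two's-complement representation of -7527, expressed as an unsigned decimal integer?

7527 in 14 bits: 01110101100111
Invert: 10001010011000
Add 1:  10001010011001 = 8857
(Check: 2^14 - 7527 = 16384 - 7527 = 8857.)

8857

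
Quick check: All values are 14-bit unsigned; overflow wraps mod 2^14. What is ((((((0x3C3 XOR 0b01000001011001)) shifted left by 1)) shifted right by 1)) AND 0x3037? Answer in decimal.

0x3C3 = 00001111000011
0b01000001011001 = 01000001011001
→ XOR → 01001110011010 = 5018
→ shifted left by 1 (mod 2^14) → 10011100110100 = 10036
→ shifted right by 1 → 01001110011010 = 5018
0x3037 = 11000000110111
→ AND → 01000000010010 = 4114

4114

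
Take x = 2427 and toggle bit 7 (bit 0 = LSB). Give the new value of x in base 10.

2555

x = 0100101111011
bit 7 is currently 0; toggle it via x ^ (1 << 7) = x ^ 128
→ 0100111111011 = 2555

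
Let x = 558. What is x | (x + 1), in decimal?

559

x = 1000101110 = 558
x + 1 = 1000101111
OR    = 1000101111 = 559
(x | (x + 1) sets the lowest cleared bit.)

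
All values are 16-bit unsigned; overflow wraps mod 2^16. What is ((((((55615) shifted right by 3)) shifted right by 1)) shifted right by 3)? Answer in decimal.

434

55615 = 1101100100111111
→ shifted right by 3 → 0001101100100111 = 6951
→ shifted right by 1 → 0000110110010011 = 3475
→ shifted right by 3 → 0000000110110010 = 434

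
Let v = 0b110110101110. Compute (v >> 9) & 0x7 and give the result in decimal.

6

v = 110110101110
Shift right by 9: 110
Mask low 3 bits: 110 = 6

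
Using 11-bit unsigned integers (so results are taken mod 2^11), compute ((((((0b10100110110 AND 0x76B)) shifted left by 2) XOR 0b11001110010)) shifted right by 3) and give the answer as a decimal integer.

95

0b10100110110 = 10100110110
0x76B = 11101101011
→ AND → 10100100010 = 1314
→ shifted left by 2 (mod 2^11) → 10010001000 = 1160
0b11001110010 = 11001110010
→ XOR → 01011111010 = 762
→ shifted right by 3 → 00001011111 = 95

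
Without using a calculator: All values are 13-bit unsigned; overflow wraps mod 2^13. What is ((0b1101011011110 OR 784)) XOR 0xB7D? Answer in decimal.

4259

0b1101011011110 = 1101011011110
784 = 0001100010000
→ OR → 1101111011110 = 7134
0xB7D = 0101101111101
→ XOR → 1000010100011 = 4259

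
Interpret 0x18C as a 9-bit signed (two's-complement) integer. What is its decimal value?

-116

pattern = 110001100 (MSB is 1 ⇒ negative)
Invert: 001110011, add 1 → 001110100 = 116, so the value is -116.
(Equivalently: 396 - 2^9 = 396 - 512 = -116.)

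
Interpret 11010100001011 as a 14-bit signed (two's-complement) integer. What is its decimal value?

pattern = 11010100001011 (MSB is 1 ⇒ negative)
Invert: 00101011110100, add 1 → 00101011110101 = 2805, so the value is -2805.
(Equivalently: 13579 - 2^14 = 13579 - 16384 = -2805.)

-2805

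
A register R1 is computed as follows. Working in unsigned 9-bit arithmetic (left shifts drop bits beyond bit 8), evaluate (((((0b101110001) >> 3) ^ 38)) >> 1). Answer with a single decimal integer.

4

0b101110001 = 101110001
→ >> 3 → 000101110 = 46
38 = 000100110
→ ^ → 000001000 = 8
→ >> 1 → 000000100 = 4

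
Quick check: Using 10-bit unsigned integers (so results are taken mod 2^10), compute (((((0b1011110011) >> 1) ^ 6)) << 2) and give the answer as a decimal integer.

0b1011110011 = 1011110011
→ >> 1 → 0101111001 = 377
6 = 0000000110
→ ^ → 0101111111 = 383
→ << 2 (mod 2^10) → 0111111100 = 508

508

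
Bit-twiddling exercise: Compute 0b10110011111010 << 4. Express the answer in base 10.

184224

x = 000010110011111010
shift left by 4 → 101100111110100000 = 184224
(equivalently, 11514 × 2^4 = 11514 × 16)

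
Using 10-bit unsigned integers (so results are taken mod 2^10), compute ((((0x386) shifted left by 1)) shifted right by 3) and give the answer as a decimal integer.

97

0x386 = 1110000110
→ shifted left by 1 (mod 2^10) → 1100001100 = 780
→ shifted right by 3 → 0001100001 = 97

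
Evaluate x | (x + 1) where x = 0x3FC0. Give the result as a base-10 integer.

x = 11111111000000 = 16320
x + 1 = 11111111000001
OR    = 11111111000001 = 16321
(x | (x + 1) sets the lowest cleared bit.)

16321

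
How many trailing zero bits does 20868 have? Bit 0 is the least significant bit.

20868 = 101000110000100
Trailing zeros: 2, so the lowest set bit is bit 2 (value 4).

2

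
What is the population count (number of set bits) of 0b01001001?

3

n = 1001001
Count the 1s: 1 + 1 + 1 = 3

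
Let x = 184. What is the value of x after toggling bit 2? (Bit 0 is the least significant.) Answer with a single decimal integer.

188

x = 10111000
bit 2 is currently 0; toggle it via x ^ (1 << 2) = x ^ 4
→ 10111100 = 188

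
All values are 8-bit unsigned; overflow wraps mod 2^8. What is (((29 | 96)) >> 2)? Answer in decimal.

29 = 00011101
96 = 01100000
→ | → 01111101 = 125
→ >> 2 → 00011111 = 31

31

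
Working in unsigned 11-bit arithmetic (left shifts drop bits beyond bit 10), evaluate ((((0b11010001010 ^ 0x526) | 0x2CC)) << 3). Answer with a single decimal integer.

0b11010001010 = 11010001010
0x526 = 10100100110
→ ^ → 01110101100 = 940
0x2CC = 01011001100
→ | → 01111101100 = 1004
→ << 3 (mod 2^11) → 11101100000 = 1888

1888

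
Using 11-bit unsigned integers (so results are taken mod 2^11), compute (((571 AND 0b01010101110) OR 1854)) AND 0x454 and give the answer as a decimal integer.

571 = 01000111011
0b01010101110 = 01010101110
→ AND → 01000101010 = 554
1854 = 11100111110
→ OR → 11100111110 = 1854
0x454 = 10001010100
→ AND → 10000010100 = 1044

1044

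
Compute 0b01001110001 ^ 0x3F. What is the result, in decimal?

590

a = 1001110001
0x3F = 0000111111
XOR → 1001001110 = 590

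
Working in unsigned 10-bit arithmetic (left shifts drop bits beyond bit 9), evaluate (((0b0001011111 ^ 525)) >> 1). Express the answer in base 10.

0b0001011111 = 0001011111
525 = 1000001101
→ ^ → 1001010010 = 594
→ >> 1 → 0100101001 = 297

297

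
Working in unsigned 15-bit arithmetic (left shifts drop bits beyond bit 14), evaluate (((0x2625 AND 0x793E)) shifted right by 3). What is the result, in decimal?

0x2625 = 010011000100101
0x793E = 111100100111110
→ AND → 010000000100100 = 8228
→ shifted right by 3 → 000010000000100 = 1028

1028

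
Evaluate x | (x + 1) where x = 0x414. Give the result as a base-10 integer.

1045

x = 10000010100 = 1044
x + 1 = 10000010101
OR    = 10000010101 = 1045
(x | (x + 1) sets the lowest cleared bit.)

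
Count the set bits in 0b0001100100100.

4

n = 1100100100
Count the 1s: 1 + 1 + 1 + 1 = 4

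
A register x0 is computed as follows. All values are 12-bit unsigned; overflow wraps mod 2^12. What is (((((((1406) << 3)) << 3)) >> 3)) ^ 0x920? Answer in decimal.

1406 = 010101111110
→ << 3 (mod 2^12) → 101111110000 = 3056
→ << 3 (mod 2^12) → 111110000000 = 3968
→ >> 3 → 000111110000 = 496
0x920 = 100100100000
→ ^ → 100011010000 = 2256

2256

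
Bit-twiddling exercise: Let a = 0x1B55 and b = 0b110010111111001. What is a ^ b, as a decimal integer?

32428

0x1B55 = 001101101010101
b = 110010111111001
XOR → 111111010101100 = 32428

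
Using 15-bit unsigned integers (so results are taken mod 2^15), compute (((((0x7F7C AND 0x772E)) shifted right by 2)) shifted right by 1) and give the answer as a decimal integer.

0x7F7C = 111111101111100
0x772E = 111011100101110
→ AND → 111011100101100 = 30508
→ shifted right by 2 → 001110111001011 = 7627
→ shifted right by 1 → 000111011100101 = 3813

3813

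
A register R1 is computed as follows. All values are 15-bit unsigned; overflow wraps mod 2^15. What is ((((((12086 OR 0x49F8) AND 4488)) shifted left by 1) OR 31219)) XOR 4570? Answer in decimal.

12086 = 010111100110110
0x49F8 = 100100111111000
→ OR → 110111111111110 = 28670
4488 = 001000110001000
→ AND → 000000110001000 = 392
→ shifted left by 1 (mod 2^15) → 000001100010000 = 784
31219 = 111100111110011
→ OR → 111101111110011 = 31731
4570 = 001000111011010
→ XOR → 110101000101001 = 27177

27177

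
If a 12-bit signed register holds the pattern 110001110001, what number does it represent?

pattern = 110001110001 (MSB is 1 ⇒ negative)
Invert: 001110001110, add 1 → 001110001111 = 911, so the value is -911.
(Equivalently: 3185 - 2^12 = 3185 - 4096 = -911.)

-911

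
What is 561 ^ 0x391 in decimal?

561 = 1000110001
0x391 = 1110010001
XOR → 0110100000 = 416

416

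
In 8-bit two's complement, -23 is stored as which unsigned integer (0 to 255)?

23 in 8 bits: 00010111
Invert: 11101000
Add 1:  11101001 = 233
(Check: 2^8 - 23 = 256 - 23 = 233.)

233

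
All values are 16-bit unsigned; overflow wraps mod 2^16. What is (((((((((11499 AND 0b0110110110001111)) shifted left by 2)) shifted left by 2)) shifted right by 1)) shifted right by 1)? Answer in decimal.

12844

11499 = 0010110011101011
0b0110110110001111 = 0110110110001111
→ AND → 0010110010001011 = 11403
→ shifted left by 2 (mod 2^16) → 1011001000101100 = 45612
→ shifted left by 2 (mod 2^16) → 1100100010110000 = 51376
→ shifted right by 1 → 0110010001011000 = 25688
→ shifted right by 1 → 0011001000101100 = 12844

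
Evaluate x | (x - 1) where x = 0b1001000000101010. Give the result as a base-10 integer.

x = 1001000000101010 = 36906
x - 1 = 1001000000101001
OR    = 1001000000101011 = 36907
(x | (x - 1) sets all bits below the lowest set bit.)

36907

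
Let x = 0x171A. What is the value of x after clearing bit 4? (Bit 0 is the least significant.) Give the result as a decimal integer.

x = 001011100011010
bit 4 is currently 1; clear it via x & ~(1 << 4) = x & ~16
→ 001011100001010 = 5898

5898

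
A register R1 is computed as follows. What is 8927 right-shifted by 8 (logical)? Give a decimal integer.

34

8927 = 10001011011111
shift right by 8 → 00000000100010 = 34
(equivalently, floor(8927 / 256))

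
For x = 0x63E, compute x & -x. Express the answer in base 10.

2

x = 11000111110 = 1598
-x (two's complement) = …00111000010
AND   = 00000000010 = 2
(x & -x isolates the lowest set bit of x.)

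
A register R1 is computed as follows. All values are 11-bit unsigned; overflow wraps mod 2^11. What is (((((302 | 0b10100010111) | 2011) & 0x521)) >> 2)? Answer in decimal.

328

302 = 00100101110
0b10100010111 = 10100010111
→ | → 10100111111 = 1343
2011 = 11111011011
→ | → 11111111111 = 2047
0x521 = 10100100001
→ & → 10100100001 = 1313
→ >> 2 → 00101001000 = 328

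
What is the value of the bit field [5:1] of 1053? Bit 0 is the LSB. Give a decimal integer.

14

v = 10000011101
Shift right by 1: 1000001110
Mask low 5 bits: 01110 = 14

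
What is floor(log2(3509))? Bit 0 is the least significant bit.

3509 = 110110110101
The topmost 1 is at position 11 (since 2^11 = 2048 ≤ 3509 < 4096).

11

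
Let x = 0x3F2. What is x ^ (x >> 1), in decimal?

523

x = 1111110010 = 1010
x>>1 = 0111111001
XOR  = 1000001011 = 523
(x ^ (x >> 1) gives the standard binary-reflected Gray code of x.)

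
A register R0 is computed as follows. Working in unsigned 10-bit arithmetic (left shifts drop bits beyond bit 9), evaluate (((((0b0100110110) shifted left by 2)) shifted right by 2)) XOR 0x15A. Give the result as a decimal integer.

364

0b0100110110 = 0100110110
→ shifted left by 2 (mod 2^10) → 0011011000 = 216
→ shifted right by 2 → 0000110110 = 54
0x15A = 0101011010
→ XOR → 0101101100 = 364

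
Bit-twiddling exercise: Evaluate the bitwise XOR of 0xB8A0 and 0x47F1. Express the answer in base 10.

0xB8A0 = 1011100010100000
0x47F1 = 0100011111110001
XOR → 1111111101010001 = 65361

65361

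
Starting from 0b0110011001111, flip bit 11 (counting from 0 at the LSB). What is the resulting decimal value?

1231

x = 0110011001111
bit 11 is currently 1; toggle it via x ^ (1 << 11) = x ^ 2048
→ 0010011001111 = 1231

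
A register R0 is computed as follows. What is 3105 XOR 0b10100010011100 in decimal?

9405

3105 = 00110000100001
b = 10100010011100
XOR → 10010010111101 = 9405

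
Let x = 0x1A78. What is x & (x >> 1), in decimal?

x = 1101001111000 = 6776
x>>1 = 0110100111100
AND  = 0100000111000 = 2104
(x & (x >> 1) has a 1 wherever x has two consecutive 1 bits.)

2104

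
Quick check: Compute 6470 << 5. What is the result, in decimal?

6470 = 000001100101000110
shift left by 5 → 110010100011000000 = 207040
(equivalently, 6470 × 2^5 = 6470 × 32)

207040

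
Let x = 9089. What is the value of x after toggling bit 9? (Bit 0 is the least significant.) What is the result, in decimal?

8577

x = 10001110000001
bit 9 is currently 1; toggle it via x ^ (1 << 9) = x ^ 512
→ 10000110000001 = 8577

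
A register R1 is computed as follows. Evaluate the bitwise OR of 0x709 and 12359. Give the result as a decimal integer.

14159

0x709 = 00011100001001
12359 = 11000001000111
 OR → 11011101001111 = 14159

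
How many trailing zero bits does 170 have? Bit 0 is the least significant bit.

170 = 10101010
Trailing zeros: 1, so the lowest set bit is bit 1 (value 2).

1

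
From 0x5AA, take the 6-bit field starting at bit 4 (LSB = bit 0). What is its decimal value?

26

v = 10110101010
Shift right by 4: 1011010
Mask low 6 bits: 011010 = 26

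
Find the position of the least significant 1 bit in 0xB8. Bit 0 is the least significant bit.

3

0xB8 = 10111000
Trailing zeros: 3, so the lowest set bit is bit 3 (value 8).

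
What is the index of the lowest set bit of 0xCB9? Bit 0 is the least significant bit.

0

0xCB9 = 110010111001
Trailing zeros: 0, so the lowest set bit is bit 0 (value 1).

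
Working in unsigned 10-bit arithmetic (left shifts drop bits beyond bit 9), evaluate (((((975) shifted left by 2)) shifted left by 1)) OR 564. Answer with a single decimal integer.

975 = 1111001111
→ shifted left by 2 (mod 2^10) → 1100111100 = 828
→ shifted left by 1 (mod 2^10) → 1001111000 = 632
564 = 1000110100
→ OR → 1001111100 = 636

636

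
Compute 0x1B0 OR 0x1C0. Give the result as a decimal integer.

496

0x1B0 = 110110000
0x1C0 = 111000000
 OR → 111110000 = 496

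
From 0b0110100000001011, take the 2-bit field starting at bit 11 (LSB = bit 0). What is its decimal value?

1

v = 0110100000001011
Shift right by 11: 01101
Mask low 2 bits: 01 = 1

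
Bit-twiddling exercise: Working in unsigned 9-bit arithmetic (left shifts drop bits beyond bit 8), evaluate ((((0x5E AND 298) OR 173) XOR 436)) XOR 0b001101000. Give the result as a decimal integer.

371

0x5E = 001011110
298 = 100101010
→ AND → 000001010 = 10
173 = 010101101
→ OR → 010101111 = 175
436 = 110110100
→ XOR → 100011011 = 283
0b001101000 = 001101000
→ XOR → 101110011 = 371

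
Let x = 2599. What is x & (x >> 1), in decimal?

3

x = 101000100111 = 2599
x>>1 = 010100010011
AND  = 000000000011 = 3
(x & (x >> 1) has a 1 wherever x has two consecutive 1 bits.)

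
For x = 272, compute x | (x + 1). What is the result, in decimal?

273

x = 100010000 = 272
x + 1 = 100010001
OR    = 100010001 = 273
(x | (x + 1) sets the lowest cleared bit.)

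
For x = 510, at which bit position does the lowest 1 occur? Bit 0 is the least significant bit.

510 = 111111110
Trailing zeros: 1, so the lowest set bit is bit 1 (value 2).

1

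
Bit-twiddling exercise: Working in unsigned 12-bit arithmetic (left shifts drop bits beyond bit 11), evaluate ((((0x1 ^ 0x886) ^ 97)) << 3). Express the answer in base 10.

0x1 = 000000000001
0x886 = 100010000110
→ ^ → 100010000111 = 2183
97 = 000001100001
→ ^ → 100011100110 = 2278
→ << 3 (mod 2^12) → 011100110000 = 1840

1840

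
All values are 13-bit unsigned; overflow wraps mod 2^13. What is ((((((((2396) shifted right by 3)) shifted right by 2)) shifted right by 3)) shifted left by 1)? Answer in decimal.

18

2396 = 0100101011100
→ shifted right by 3 → 0000100101011 = 299
→ shifted right by 2 → 0000001001010 = 74
→ shifted right by 3 → 0000000001001 = 9
→ shifted left by 1 (mod 2^13) → 0000000010010 = 18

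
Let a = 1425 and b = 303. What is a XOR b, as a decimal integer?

1425 = 10110010001
303 = 00100101111
XOR → 10010111110 = 1214

1214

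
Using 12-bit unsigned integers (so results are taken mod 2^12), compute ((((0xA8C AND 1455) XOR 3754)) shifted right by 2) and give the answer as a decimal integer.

0xA8C = 101010001100
1455 = 010110101111
→ AND → 000010001100 = 140
3754 = 111010101010
→ XOR → 111000100110 = 3622
→ shifted right by 2 → 001110001001 = 905

905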